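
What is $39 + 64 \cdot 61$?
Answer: $3943$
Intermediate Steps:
$39 + 64 \cdot 61 = 39 + 3904 = 3943$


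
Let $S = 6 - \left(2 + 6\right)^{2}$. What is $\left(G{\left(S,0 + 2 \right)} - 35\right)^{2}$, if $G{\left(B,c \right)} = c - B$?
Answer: $625$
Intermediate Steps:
$S = -58$ ($S = 6 - 8^{2} = 6 - 64 = -58$)
$\left(G{\left(S,0 + 2 \right)} - 35\right)^{2} = \left(\left(\left(0 + 2\right) - -58\right) - 35\right)^{2} = \left(\left(2 + 58\right) - 35\right)^{2} = \left(60 - 35\right)^{2} = 25^{2} = 625$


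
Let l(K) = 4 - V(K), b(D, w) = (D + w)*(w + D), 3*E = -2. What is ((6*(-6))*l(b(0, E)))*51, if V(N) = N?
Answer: -6528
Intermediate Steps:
E = -⅔ (E = (⅓)*(-2) = -⅔ ≈ -0.66667)
b(D, w) = (D + w)² (b(D, w) = (D + w)*(D + w) = (D + w)²)
l(K) = 4 - K
((6*(-6))*l(b(0, E)))*51 = ((6*(-6))*(4 - (0 - ⅔)²))*51 = -36*(4 - (-⅔)²)*51 = -36*(4 - 1*4/9)*51 = -36*(4 - 4/9)*51 = -36*32/9*51 = -128*51 = -6528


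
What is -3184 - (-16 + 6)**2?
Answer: -3284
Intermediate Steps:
-3184 - (-16 + 6)**2 = -3184 - 1*(-10)**2 = -3184 - 1*100 = -3184 - 100 = -3284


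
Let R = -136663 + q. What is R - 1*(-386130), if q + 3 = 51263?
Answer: 300727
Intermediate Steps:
q = 51260 (q = -3 + 51263 = 51260)
R = -85403 (R = -136663 + 51260 = -85403)
R - 1*(-386130) = -85403 - 1*(-386130) = -85403 + 386130 = 300727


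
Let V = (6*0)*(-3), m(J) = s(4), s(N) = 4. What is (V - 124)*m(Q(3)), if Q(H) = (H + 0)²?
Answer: -496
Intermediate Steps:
Q(H) = H²
m(J) = 4
V = 0 (V = 0*(-3) = 0)
(V - 124)*m(Q(3)) = (0 - 124)*4 = -124*4 = -496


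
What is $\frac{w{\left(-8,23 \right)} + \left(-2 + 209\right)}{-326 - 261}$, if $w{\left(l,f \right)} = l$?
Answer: $- \frac{199}{587} \approx -0.33901$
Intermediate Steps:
$\frac{w{\left(-8,23 \right)} + \left(-2 + 209\right)}{-326 - 261} = \frac{-8 + \left(-2 + 209\right)}{-326 - 261} = \frac{-8 + 207}{-587} = 199 \left(- \frac{1}{587}\right) = - \frac{199}{587}$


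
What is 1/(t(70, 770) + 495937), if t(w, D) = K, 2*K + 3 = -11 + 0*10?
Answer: 1/495930 ≈ 2.0164e-6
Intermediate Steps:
K = -7 (K = -3/2 + (-11 + 0*10)/2 = -3/2 + (-11 + 0)/2 = -3/2 + (½)*(-11) = -3/2 - 11/2 = -7)
t(w, D) = -7
1/(t(70, 770) + 495937) = 1/(-7 + 495937) = 1/495930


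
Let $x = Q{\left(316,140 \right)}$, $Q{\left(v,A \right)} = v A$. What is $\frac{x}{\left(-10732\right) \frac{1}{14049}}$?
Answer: $- \frac{155381940}{2683} \approx -57914.0$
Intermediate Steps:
$Q{\left(v,A \right)} = A v$
$x = 44240$ ($x = 140 \cdot 316 = 44240$)
$\frac{x}{\left(-10732\right) \frac{1}{14049}} = \frac{44240}{\left(-10732\right) \frac{1}{14049}} = \frac{44240}{- \frac{10732}{14049}} = 44240 \left(- \frac{14049}{10732}\right) = - \frac{155381940}{2683}$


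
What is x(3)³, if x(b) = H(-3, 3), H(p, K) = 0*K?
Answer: 0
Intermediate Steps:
H(p, K) = 0
x(b) = 0
x(3)³ = 0³ = 0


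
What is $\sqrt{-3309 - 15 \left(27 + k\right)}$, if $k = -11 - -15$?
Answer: $i \sqrt{3774} \approx 61.433 i$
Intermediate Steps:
$k = 4$ ($k = -11 + 15 = 4$)
$\sqrt{-3309 - 15 \left(27 + k\right)} = \sqrt{-3309 - 15 \left(27 + 4\right)} = \sqrt{-3309 - 465} = \sqrt{-3774} = i \sqrt{3774}$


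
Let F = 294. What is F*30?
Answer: 8820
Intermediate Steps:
F*30 = 294*30 = 8820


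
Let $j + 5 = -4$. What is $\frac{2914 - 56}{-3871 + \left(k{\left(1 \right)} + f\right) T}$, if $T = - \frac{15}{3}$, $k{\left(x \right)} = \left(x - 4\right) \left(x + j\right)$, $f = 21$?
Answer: $- \frac{1429}{2048} \approx -0.69775$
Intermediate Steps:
$j = -9$ ($j = -5 - 4 = -9$)
$k{\left(x \right)} = \left(-9 + x\right) \left(-4 + x\right)$ ($k{\left(x \right)} = \left(x - 4\right) \left(x - 9\right) = \left(-4 + x\right) \left(-9 + x\right) = \left(-9 + x\right) \left(-4 + x\right)$)
$T = -5$ ($T = \left(-15\right) \frac{1}{3} = -5$)
$\frac{2914 - 56}{-3871 + \left(k{\left(1 \right)} + f\right) T} = \frac{2914 - 56}{-3871 + \left(\left(36 + 1^{2} - 13\right) + 21\right) \left(-5\right)} = \frac{2858}{-3871 + \left(\left(36 + 1 - 13\right) + 21\right) \left(-5\right)} = \frac{2858}{-3871 + \left(24 + 21\right) \left(-5\right)} = \frac{2858}{-3871 + 45 \left(-5\right)} = \frac{2858}{-3871 - 225} = \frac{2858}{-4096} = 2858 \left(- \frac{1}{4096}\right) = - \frac{1429}{2048}$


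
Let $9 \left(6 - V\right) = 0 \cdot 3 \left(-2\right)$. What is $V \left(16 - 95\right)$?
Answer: $-474$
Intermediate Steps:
$V = 6$ ($V = 6 - \frac{0 \cdot 3 \left(-2\right)}{9} = 6 - \frac{0 \left(-2\right)}{9} = 6 - 0 = 6 + 0 = 6$)
$V \left(16 - 95\right) = 6 \left(16 - 95\right) = 6 \left(-79\right) = -474$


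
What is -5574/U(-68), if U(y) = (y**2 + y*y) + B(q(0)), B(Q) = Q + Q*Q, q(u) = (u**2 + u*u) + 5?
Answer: -2787/4639 ≈ -0.60078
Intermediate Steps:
q(u) = 5 + 2*u**2 (q(u) = (u**2 + u**2) + 5 = 2*u**2 + 5 = 5 + 2*u**2)
B(Q) = Q + Q**2
U(y) = 30 + 2*y**2 (U(y) = (y**2 + y*y) + (5 + 2*0**2)*(1 + (5 + 2*0**2)) = (y**2 + y**2) + (5 + 2*0)*(1 + (5 + 2*0)) = 2*y**2 + (5 + 0)*(1 + (5 + 0)) = 2*y**2 + 5*(1 + 5) = 2*y**2 + 5*6 = 2*y**2 + 30 = 30 + 2*y**2)
-5574/U(-68) = -5574/(30 + 2*(-68)**2) = -5574/(30 + 2*4624) = -5574/(30 + 9248) = -5574/9278 = -5574*1/9278 = -2787/4639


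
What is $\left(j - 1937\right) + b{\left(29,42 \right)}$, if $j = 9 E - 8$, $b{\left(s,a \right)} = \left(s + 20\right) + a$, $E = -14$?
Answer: $-1980$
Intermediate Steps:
$b{\left(s,a \right)} = 20 + a + s$ ($b{\left(s,a \right)} = \left(20 + s\right) + a = 20 + a + s$)
$j = -134$ ($j = 9 \left(-14\right) - 8 = -126 - 8 = -134$)
$\left(j - 1937\right) + b{\left(29,42 \right)} = \left(-134 - 1937\right) + \left(20 + 42 + 29\right) = -2071 + 91 = -1980$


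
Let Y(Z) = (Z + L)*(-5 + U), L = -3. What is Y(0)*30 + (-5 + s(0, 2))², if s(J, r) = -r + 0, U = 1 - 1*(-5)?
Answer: -41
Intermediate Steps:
U = 6 (U = 1 + 5 = 6)
Y(Z) = -3 + Z (Y(Z) = (Z - 3)*(-5 + 6) = (-3 + Z)*1 = -3 + Z)
s(J, r) = -r
Y(0)*30 + (-5 + s(0, 2))² = (-3 + 0)*30 + (-5 - 1*2)² = -3*30 + (-5 - 2)² = -90 + (-7)² = -90 + 49 = -41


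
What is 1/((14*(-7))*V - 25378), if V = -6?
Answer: -1/24790 ≈ -4.0339e-5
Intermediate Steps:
1/((14*(-7))*V - 25378) = 1/((14*(-7))*(-6) - 25378) = 1/(-98*(-6) - 25378) = 1/(588 - 25378) = 1/(-24790) = -1/24790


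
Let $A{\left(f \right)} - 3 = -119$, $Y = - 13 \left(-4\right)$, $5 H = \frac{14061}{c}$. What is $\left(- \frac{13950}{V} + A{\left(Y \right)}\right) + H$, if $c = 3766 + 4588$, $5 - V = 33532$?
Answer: $- \frac{161394928993}{1400422790} \approx -115.25$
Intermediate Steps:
$V = -33527$ ($V = 5 - 33532 = -33527$)
$c = 8354$
$H = \frac{14061}{41770}$ ($H = \frac{14061 \cdot \frac{1}{8354}}{5} = \frac{1}{5} \cdot \frac{14061}{8354} = \frac{14061}{41770} \approx 0.33663$)
$Y = 52$ ($Y = \left(-1\right) \left(-52\right) = 52$)
$A{\left(f \right)} = -116$ ($A{\left(f \right)} = 3 - 119 = -116$)
$\left(- \frac{13950}{V} + A{\left(Y \right)}\right) + H = \left(- \frac{13950}{-33527} - 116\right) + \frac{14061}{41770} = \left(\left(-13950\right) \left(- \frac{1}{33527}\right) - 116\right) + \frac{14061}{41770} = \left(\frac{13950}{33527} - 116\right) + \frac{14061}{41770} = - \frac{3875182}{33527} + \frac{14061}{41770} = - \frac{161394928993}{1400422790}$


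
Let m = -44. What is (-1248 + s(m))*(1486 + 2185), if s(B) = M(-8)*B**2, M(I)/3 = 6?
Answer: 123345600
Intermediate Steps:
M(I) = 18 (M(I) = 3*6 = 18)
s(B) = 18*B**2
(-1248 + s(m))*(1486 + 2185) = (-1248 + 18*(-44)**2)*(1486 + 2185) = (-1248 + 18*1936)*3671 = (-1248 + 34848)*3671 = 33600*3671 = 123345600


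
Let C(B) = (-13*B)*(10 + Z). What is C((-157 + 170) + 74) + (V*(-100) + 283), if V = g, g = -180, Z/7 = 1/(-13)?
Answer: 7582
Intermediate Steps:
Z = -7/13 (Z = 7/(-13) = 7*(-1/13) = -7/13 ≈ -0.53846)
V = -180
C(B) = -123*B (C(B) = (-13*B)*(10 - 7/13) = -13*B*(123/13) = -123*B)
C((-157 + 170) + 74) + (V*(-100) + 283) = -123*((-157 + 170) + 74) + (-180*(-100) + 283) = -123*(13 + 74) + (18000 + 283) = -123*87 + 18283 = -10701 + 18283 = 7582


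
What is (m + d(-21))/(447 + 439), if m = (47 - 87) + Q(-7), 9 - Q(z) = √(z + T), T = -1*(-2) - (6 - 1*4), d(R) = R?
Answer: -26/443 - I*√7/886 ≈ -0.058691 - 0.0029862*I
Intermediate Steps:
T = 0 (T = 2 - (6 - 4) = 2 - 1*2 = 2 - 2 = 0)
Q(z) = 9 - √z (Q(z) = 9 - √(z + 0) = 9 - √z)
m = -31 - I*√7 (m = (47 - 87) + (9 - √(-7)) = -40 + (9 - I*√7) = -31 - I*√7 ≈ -31.0 - 2.6458*I)
(m + d(-21))/(447 + 439) = ((-31 - I*√7) - 21)/(447 + 439) = (-52 - I*√7)/886 = (-52 - I*√7)*(1/886) = -26/443 - I*√7/886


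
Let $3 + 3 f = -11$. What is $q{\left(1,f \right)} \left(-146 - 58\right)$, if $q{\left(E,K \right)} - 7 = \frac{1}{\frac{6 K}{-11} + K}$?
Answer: $- \frac{46614}{35} \approx -1331.8$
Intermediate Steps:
$f = - \frac{14}{3}$ ($f = -1 + \frac{1}{3} \left(-11\right) = -1 - \frac{11}{3} = - \frac{14}{3} \approx -4.6667$)
$q{\left(E,K \right)} = 7 + \frac{11}{5 K}$ ($q{\left(E,K \right)} = 7 + \frac{1}{\frac{6 K}{-11} + K} = 7 + \frac{1}{6 K \left(- \frac{1}{11}\right) + K} = 7 + \frac{1}{- \frac{6 K}{11} + K} = 7 + \frac{1}{\frac{5}{11} K} = 7 + \frac{11}{5 K}$)
$q{\left(1,f \right)} \left(-146 - 58\right) = \left(7 + \frac{11}{5 \left(- \frac{14}{3}\right)}\right) \left(-146 - 58\right) = \left(7 + \frac{11}{5} \left(- \frac{3}{14}\right)\right) \left(-204\right) = \left(7 - \frac{33}{70}\right) \left(-204\right) = \frac{457}{70} \left(-204\right) = - \frac{46614}{35}$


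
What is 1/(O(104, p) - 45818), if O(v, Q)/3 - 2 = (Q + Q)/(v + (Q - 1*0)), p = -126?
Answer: -11/503554 ≈ -2.1845e-5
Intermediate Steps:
O(v, Q) = 6 + 6*Q/(Q + v) (O(v, Q) = 6 + 3*((Q + Q)/(v + (Q - 1*0))) = 6 + 3*((2*Q)/(v + (Q + 0))) = 6 + 3*((2*Q)/(v + Q)) = 6 + 3*((2*Q)/(Q + v)) = 6 + 3*(2*Q/(Q + v)) = 6 + 6*Q/(Q + v))
1/(O(104, p) - 45818) = 1/(6*(104 + 2*(-126))/(-126 + 104) - 45818) = 1/(6*(104 - 252)/(-22) - 45818) = 1/(6*(-1/22)*(-148) - 45818) = 1/(444/11 - 45818) = 1/(-503554/11) = -11/503554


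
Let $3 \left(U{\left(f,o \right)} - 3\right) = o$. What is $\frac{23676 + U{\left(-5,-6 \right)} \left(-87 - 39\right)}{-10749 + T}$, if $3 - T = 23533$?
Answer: $- \frac{23550}{34279} \approx -0.68701$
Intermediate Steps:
$T = -23530$ ($T = 3 - 23533 = -23530$)
$U{\left(f,o \right)} = 3 + \frac{o}{3}$
$\frac{23676 + U{\left(-5,-6 \right)} \left(-87 - 39\right)}{-10749 + T} = \frac{23676 + \left(3 + \frac{1}{3} \left(-6\right)\right) \left(-87 - 39\right)}{-10749 - 23530} = \frac{23676 + \left(3 - 2\right) \left(-126\right)}{-34279} = \left(23676 + 1 \left(-126\right)\right) \left(- \frac{1}{34279}\right) = \left(23676 - 126\right) \left(- \frac{1}{34279}\right) = 23550 \left(- \frac{1}{34279}\right) = - \frac{23550}{34279}$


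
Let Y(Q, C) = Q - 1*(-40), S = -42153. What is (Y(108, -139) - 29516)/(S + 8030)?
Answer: 29368/34123 ≈ 0.86065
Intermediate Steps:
Y(Q, C) = 40 + Q (Y(Q, C) = Q + 40 = 40 + Q)
(Y(108, -139) - 29516)/(S + 8030) = ((40 + 108) - 29516)/(-42153 + 8030) = (148 - 29516)/(-34123) = -29368*(-1/34123) = 29368/34123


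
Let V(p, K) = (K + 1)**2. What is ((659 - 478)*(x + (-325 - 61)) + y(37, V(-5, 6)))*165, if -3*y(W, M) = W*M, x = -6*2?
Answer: -11985985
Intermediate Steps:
V(p, K) = (1 + K)**2
x = -12
y(W, M) = -M*W/3 (y(W, M) = -W*M/3 = -M*W/3)
((659 - 478)*(x + (-325 - 61)) + y(37, V(-5, 6)))*165 = ((659 - 478)*(-12 + (-325 - 61)) - 1/3*(1 + 6)**2*37)*165 = (181*(-12 - 386) - 1/3*7**2*37)*165 = (181*(-398) - 1/3*49*37)*165 = (-72038 - 1813/3)*165 = -217927/3*165 = -11985985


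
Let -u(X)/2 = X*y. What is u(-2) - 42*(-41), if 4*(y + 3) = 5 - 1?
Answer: 1714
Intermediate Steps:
y = -2 (y = -3 + (5 - 1)/4 = -3 + (1/4)*4 = -3 + 1 = -2)
u(X) = 4*X (u(X) = -2*X*(-2) = -(-4)*X = 4*X)
u(-2) - 42*(-41) = 4*(-2) - 42*(-41) = -8 + 1722 = 1714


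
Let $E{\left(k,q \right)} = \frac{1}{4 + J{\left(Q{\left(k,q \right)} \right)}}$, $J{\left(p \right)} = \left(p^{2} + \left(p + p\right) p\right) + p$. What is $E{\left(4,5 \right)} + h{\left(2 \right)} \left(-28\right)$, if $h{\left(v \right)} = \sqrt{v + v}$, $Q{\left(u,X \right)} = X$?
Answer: $- \frac{4703}{84} \approx -55.988$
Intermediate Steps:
$h{\left(v \right)} = \sqrt{2} \sqrt{v}$ ($h{\left(v \right)} = \sqrt{2 v} = \sqrt{2} \sqrt{v}$)
$J{\left(p \right)} = p + 3 p^{2}$ ($J{\left(p \right)} = \left(p^{2} + 2 p p\right) + p = \left(p^{2} + 2 p^{2}\right) + p = 3 p^{2} + p = p + 3 p^{2}$)
$E{\left(k,q \right)} = \frac{1}{4 + q \left(1 + 3 q\right)}$
$E{\left(4,5 \right)} + h{\left(2 \right)} \left(-28\right) = \frac{1}{4 + 5 \left(1 + 3 \cdot 5\right)} + \sqrt{2} \sqrt{2} \left(-28\right) = \frac{1}{4 + 5 \left(1 + 15\right)} + 2 \left(-28\right) = \frac{1}{4 + 5 \cdot 16} - 56 = \frac{1}{4 + 80} - 56 = \frac{1}{84} - 56 = - \frac{4703}{84}$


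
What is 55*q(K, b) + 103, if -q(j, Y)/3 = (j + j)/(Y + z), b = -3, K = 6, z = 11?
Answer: -289/2 ≈ -144.50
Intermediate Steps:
q(j, Y) = -6*j/(11 + Y) (q(j, Y) = -3*(j + j)/(Y + 11) = -3*2*j/(11 + Y) = -6*j/(11 + Y))
55*q(K, b) + 103 = 55*(-6*6/(11 - 3)) + 103 = 55*(-6*6/8) + 103 = 55*(-6*6*⅛) + 103 = 55*(-9/2) + 103 = -495/2 + 103 = -289/2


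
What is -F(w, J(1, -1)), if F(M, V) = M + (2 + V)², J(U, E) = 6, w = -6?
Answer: -58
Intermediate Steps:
-F(w, J(1, -1)) = -(-6 + (2 + 6)²) = -(-6 + 8²) = -(-6 + 64) = -1*58 = -58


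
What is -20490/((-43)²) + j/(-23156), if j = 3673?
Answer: -481257817/42815444 ≈ -11.240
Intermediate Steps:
-20490/((-43)²) + j/(-23156) = -20490/((-43)²) + 3673/(-23156) = -20490/1849 + 3673*(-1/23156) = -20490*1/1849 - 3673/23156 = -20490/1849 - 3673/23156 = -481257817/42815444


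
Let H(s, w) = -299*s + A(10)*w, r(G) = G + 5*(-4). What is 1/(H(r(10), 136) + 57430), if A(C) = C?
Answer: 1/61780 ≈ 1.6186e-5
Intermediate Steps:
r(G) = -20 + G (r(G) = G - 20 = -20 + G)
H(s, w) = -299*s + 10*w
1/(H(r(10), 136) + 57430) = 1/((-299*(-20 + 10) + 10*136) + 57430) = 1/((-299*(-10) + 1360) + 57430) = 1/((2990 + 1360) + 57430) = 1/(4350 + 57430) = 1/61780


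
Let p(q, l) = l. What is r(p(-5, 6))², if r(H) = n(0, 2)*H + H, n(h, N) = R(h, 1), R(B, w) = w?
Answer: 144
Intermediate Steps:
n(h, N) = 1
r(H) = 2*H (r(H) = 1*H + H = H + H = 2*H)
r(p(-5, 6))² = (2*6)² = 12² = 144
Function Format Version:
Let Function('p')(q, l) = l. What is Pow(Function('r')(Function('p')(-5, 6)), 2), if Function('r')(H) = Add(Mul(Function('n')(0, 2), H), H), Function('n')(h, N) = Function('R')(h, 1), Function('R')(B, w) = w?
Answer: 144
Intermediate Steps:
Function('n')(h, N) = 1
Function('r')(H) = Mul(2, H) (Function('r')(H) = Add(Mul(1, H), H) = Add(H, H) = Mul(2, H))
Pow(Function('r')(Function('p')(-5, 6)), 2) = Pow(Mul(2, 6), 2) = Pow(12, 2) = 144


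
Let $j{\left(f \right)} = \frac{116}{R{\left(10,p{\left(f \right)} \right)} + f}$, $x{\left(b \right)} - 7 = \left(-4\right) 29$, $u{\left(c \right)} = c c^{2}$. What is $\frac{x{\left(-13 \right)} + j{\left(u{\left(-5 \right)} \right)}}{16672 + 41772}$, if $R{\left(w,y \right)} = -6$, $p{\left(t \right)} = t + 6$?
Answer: $- \frac{14395}{7656164} \approx -0.0018802$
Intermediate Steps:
$p{\left(t \right)} = 6 + t$
$u{\left(c \right)} = c^{3}$
$x{\left(b \right)} = -109$ ($x{\left(b \right)} = 7 - 116 = -109$)
$j{\left(f \right)} = \frac{116}{-6 + f}$
$\frac{x{\left(-13 \right)} + j{\left(u{\left(-5 \right)} \right)}}{16672 + 41772} = \frac{-109 + \frac{116}{-6 + \left(-5\right)^{3}}}{16672 + 41772} = \frac{-109 + \frac{116}{-6 - 125}}{58444} = \left(-109 + \frac{116}{-131}\right) \frac{1}{58444} = \left(-109 + 116 \left(- \frac{1}{131}\right)\right) \frac{1}{58444} = \left(-109 - \frac{116}{131}\right) \frac{1}{58444} = \left(- \frac{14395}{131}\right) \frac{1}{58444} = - \frac{14395}{7656164}$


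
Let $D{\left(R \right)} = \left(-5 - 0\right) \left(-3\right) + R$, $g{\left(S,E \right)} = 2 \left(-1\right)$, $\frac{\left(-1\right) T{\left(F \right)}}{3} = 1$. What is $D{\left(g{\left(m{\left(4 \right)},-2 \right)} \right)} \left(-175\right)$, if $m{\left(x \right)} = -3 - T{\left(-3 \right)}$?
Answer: $-2275$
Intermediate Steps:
$T{\left(F \right)} = -3$ ($T{\left(F \right)} = \left(-3\right) 1 = -3$)
$m{\left(x \right)} = 0$ ($m{\left(x \right)} = -3 - -3 = -3 + 3 = 0$)
$g{\left(S,E \right)} = -2$
$D{\left(R \right)} = 15 + R$ ($D{\left(R \right)} = \left(-5 + 0\right) \left(-3\right) + R = \left(-5\right) \left(-3\right) + R = 15 + R$)
$D{\left(g{\left(m{\left(4 \right)},-2 \right)} \right)} \left(-175\right) = \left(15 - 2\right) \left(-175\right) = 13 \left(-175\right) = -2275$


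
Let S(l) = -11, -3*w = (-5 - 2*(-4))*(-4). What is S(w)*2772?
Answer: -30492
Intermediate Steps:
w = 4 (w = -(-5 - 2*(-4))*(-4)/3 = -(-5 + 8)*(-4)/3 = -(-4) = -1/3*(-12) = 4)
S(w)*2772 = -11*2772 = -30492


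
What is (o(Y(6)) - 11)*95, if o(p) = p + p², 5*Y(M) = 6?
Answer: -3971/5 ≈ -794.20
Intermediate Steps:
Y(M) = 6/5 (Y(M) = (⅕)*6 = 6/5)
(o(Y(6)) - 11)*95 = (6*(1 + 6/5)/5 - 11)*95 = ((6/5)*(11/5) - 11)*95 = (66/25 - 11)*95 = -209/25*95 = -3971/5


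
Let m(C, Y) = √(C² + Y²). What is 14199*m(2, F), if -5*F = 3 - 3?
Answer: 28398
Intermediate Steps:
F = 0 (F = -(3 - 3)/5 = -⅕*0 = 0)
14199*m(2, F) = 14199*√(2² + 0²) = 14199*√(4 + 0) = 14199*√4 = 14199*2 = 28398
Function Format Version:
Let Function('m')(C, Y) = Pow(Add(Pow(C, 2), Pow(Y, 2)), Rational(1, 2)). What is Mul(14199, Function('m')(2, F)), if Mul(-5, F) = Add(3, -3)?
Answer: 28398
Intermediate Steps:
F = 0 (F = Mul(Rational(-1, 5), Add(3, -3)) = Mul(Rational(-1, 5), 0) = 0)
Mul(14199, Function('m')(2, F)) = Mul(14199, Pow(Add(Pow(2, 2), Pow(0, 2)), Rational(1, 2))) = Mul(14199, Pow(Add(4, 0), Rational(1, 2))) = Mul(14199, Pow(4, Rational(1, 2))) = Mul(14199, 2) = 28398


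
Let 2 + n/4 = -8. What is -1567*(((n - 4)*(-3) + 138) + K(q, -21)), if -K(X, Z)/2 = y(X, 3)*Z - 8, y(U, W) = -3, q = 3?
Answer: -250720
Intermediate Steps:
n = -40 (n = -8 + 4*(-8) = -8 - 32 = -40)
K(X, Z) = 16 + 6*Z (K(X, Z) = -2*(-3*Z - 8) = -2*(-8 - 3*Z) = 16 + 6*Z)
-1567*(((n - 4)*(-3) + 138) + K(q, -21)) = -1567*(((-40 - 4)*(-3) + 138) + (16 + 6*(-21))) = -1567*((-44*(-3) + 138) + (16 - 126)) = -1567*((132 + 138) - 110) = -1567*(270 - 110) = -1567*160 = -250720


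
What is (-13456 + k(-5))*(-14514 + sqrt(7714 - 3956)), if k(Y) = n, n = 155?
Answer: 193050714 - 13301*sqrt(3758) ≈ 1.9224e+8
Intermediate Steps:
k(Y) = 155
(-13456 + k(-5))*(-14514 + sqrt(7714 - 3956)) = (-13456 + 155)*(-14514 + sqrt(7714 - 3956)) = -13301*(-14514 + sqrt(3758)) = 193050714 - 13301*sqrt(3758)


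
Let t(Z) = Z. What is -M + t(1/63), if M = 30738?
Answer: -1936493/63 ≈ -30738.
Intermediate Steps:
-M + t(1/63) = -1*30738 + 1/63 = -30738 + 1/63 = -1936493/63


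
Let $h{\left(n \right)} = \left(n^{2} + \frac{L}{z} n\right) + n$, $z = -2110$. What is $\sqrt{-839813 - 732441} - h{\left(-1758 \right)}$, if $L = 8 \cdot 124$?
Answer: $- \frac{3259562298}{1055} + i \sqrt{1572254} \approx -3.0896 \cdot 10^{6} + 1253.9 i$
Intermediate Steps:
$L = 992$
$h{\left(n \right)} = n^{2} + \frac{559 n}{1055}$ ($h{\left(n \right)} = \left(n^{2} + \frac{992}{-2110} n\right) + n = \left(n^{2} + 992 \left(- \frac{1}{2110}\right) n\right) + n = \left(n^{2} - \frac{496 n}{1055}\right) + n = n^{2} + \frac{559 n}{1055}$)
$\sqrt{-839813 - 732441} - h{\left(-1758 \right)} = \sqrt{-839813 - 732441} - \frac{1}{1055} \left(-1758\right) \left(559 + 1055 \left(-1758\right)\right) = \sqrt{-1572254} - \frac{1}{1055} \left(-1758\right) \left(559 - 1854690\right) = i \sqrt{1572254} - \frac{1}{1055} \left(-1758\right) \left(-1854131\right) = i \sqrt{1572254} - \frac{3259562298}{1055} = - \frac{3259562298}{1055} + i \sqrt{1572254}$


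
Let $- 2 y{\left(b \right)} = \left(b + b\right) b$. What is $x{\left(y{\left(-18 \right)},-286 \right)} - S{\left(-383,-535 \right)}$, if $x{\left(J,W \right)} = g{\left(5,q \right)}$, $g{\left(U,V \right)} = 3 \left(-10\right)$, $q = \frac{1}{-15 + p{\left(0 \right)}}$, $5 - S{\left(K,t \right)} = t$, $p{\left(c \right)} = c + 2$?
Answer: $-570$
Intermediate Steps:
$p{\left(c \right)} = 2 + c$
$S{\left(K,t \right)} = 5 - t$
$y{\left(b \right)} = - b^{2}$ ($y{\left(b \right)} = - \frac{\left(b + b\right) b}{2} = - \frac{2 b b}{2} = - \frac{2 b^{2}}{2} = - b^{2}$)
$q = - \frac{1}{13}$ ($q = \frac{1}{-15 + \left(2 + 0\right)} = \frac{1}{-15 + 2} = \frac{1}{-13} = - \frac{1}{13} \approx -0.076923$)
$g{\left(U,V \right)} = -30$
$x{\left(J,W \right)} = -30$
$x{\left(y{\left(-18 \right)},-286 \right)} - S{\left(-383,-535 \right)} = -30 - \left(5 - -535\right) = -30 - \left(5 + 535\right) = -30 - 540 = -570$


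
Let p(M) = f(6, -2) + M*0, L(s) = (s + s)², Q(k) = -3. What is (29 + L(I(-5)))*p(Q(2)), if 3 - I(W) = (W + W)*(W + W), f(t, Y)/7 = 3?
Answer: 790965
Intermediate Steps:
f(t, Y) = 21 (f(t, Y) = 7*3 = 21)
I(W) = 3 - 4*W² (I(W) = 3 - (W + W)*(W + W) = 3 - 2*W*2*W = 3 - 4*W²)
L(s) = 4*s² (L(s) = (2*s)² = 4*s²)
p(M) = 21 (p(M) = 21 + M*0 = 21 + 0 = 21)
(29 + L(I(-5)))*p(Q(2)) = (29 + 4*(3 - 4*(-5)²)²)*21 = (29 + 4*(3 - 4*25)²)*21 = (29 + 4*(3 - 100)²)*21 = (29 + 4*(-97)²)*21 = (29 + 4*9409)*21 = (29 + 37636)*21 = 37665*21 = 790965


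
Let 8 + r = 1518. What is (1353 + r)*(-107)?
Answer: -306341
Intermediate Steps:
r = 1510 (r = -8 + 1518 = 1510)
(1353 + r)*(-107) = (1353 + 1510)*(-107) = 2863*(-107) = -306341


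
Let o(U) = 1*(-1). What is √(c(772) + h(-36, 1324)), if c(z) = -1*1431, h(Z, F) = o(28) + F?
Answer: 6*I*√3 ≈ 10.392*I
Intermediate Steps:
o(U) = -1
h(Z, F) = -1 + F
c(z) = -1431
√(c(772) + h(-36, 1324)) = √(-1431 + (-1 + 1324)) = √(-1431 + 1323) = √(-108) = 6*I*√3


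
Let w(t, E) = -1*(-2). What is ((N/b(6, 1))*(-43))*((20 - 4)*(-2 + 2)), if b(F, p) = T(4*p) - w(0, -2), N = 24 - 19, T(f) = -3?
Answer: 0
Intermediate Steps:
w(t, E) = 2
N = 5
b(F, p) = -5 (b(F, p) = -3 - 1*2 = -3 - 2 = -5)
((N/b(6, 1))*(-43))*((20 - 4)*(-2 + 2)) = ((5/(-5))*(-43))*((20 - 4)*(-2 + 2)) = ((5*(-⅕))*(-43))*(16*0) = -1*(-43)*0 = 43*0 = 0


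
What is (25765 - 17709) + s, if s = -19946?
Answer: -11890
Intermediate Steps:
(25765 - 17709) + s = (25765 - 17709) - 19946 = 8056 - 19946 = -11890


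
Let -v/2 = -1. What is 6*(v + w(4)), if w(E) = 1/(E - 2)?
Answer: 15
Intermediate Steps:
v = 2 (v = -2*(-1) = 2)
w(E) = 1/(-2 + E)
6*(v + w(4)) = 6*(2 + 1/(-2 + 4)) = 6*(2 + 1/2) = 6*(2 + ½) = 6*(5/2) = 15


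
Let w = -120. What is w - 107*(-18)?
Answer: 1806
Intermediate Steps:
w - 107*(-18) = -120 - 107*(-18) = -120 + 1926 = 1806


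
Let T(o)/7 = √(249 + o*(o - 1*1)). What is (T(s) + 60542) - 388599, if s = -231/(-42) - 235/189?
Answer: -328057 + √37558795/54 ≈ -3.2794e+5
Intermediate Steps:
s = 1609/378 (s = -231*(-1/42) - 235*1/189 = 11/2 - 235/189 = 1609/378 ≈ 4.2566)
T(o) = 7*√(249 + o*(-1 + o)) (T(o) = 7*√(249 + o*(o - 1*1)) = 7*√(249 + o*(o - 1)) = 7*√(249 + o*(-1 + o)))
(T(s) + 60542) - 388599 = (7*√(249 + (1609/378)² - 1*1609/378) + 60542) - 388599 = (7*√(249 + 2588881/142884 - 1609/378) + 60542) - 388599 = (7*√(37558795/142884) + 60542) - 388599 = (7*(√37558795/378) + 60542) - 388599 = (√37558795/54 + 60542) - 388599 = (60542 + √37558795/54) - 388599 = -328057 + √37558795/54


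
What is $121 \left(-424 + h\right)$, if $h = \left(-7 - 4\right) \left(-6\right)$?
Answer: $-43318$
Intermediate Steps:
$h = 66$ ($h = \left(-11\right) \left(-6\right) = 66$)
$121 \left(-424 + h\right) = 121 \left(-424 + 66\right) = 121 \left(-358\right) = -43318$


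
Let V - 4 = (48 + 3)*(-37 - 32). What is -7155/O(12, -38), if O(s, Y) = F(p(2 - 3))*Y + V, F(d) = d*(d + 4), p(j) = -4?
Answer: 1431/703 ≈ 2.0356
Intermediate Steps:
V = -3515 (V = 4 + (48 + 3)*(-37 - 32) = 4 + 51*(-69) = 4 - 3519 = -3515)
F(d) = d*(4 + d)
O(s, Y) = -3515 (O(s, Y) = (-4*(4 - 4))*Y - 3515 = (-4*0)*Y - 3515 = 0*Y - 3515 = 0 - 3515 = -3515)
-7155/O(12, -38) = -7155/(-3515) = -7155*(-1/3515) = 1431/703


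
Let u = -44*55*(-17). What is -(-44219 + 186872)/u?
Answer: -142653/41140 ≈ -3.4675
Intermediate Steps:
u = 41140 (u = -2420*(-17) = 41140)
-(-44219 + 186872)/u = -(-44219 + 186872)/41140 = -142653/41140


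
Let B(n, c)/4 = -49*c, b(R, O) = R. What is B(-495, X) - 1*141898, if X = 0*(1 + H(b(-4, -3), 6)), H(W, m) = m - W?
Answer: -141898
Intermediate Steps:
X = 0 (X = 0*(1 + (6 - 1*(-4))) = 0*(1 + (6 + 4)) = 0*(1 + 10) = 0*11 = 0)
B(n, c) = -196*c (B(n, c) = 4*(-49*c) = -196*c)
B(-495, X) - 1*141898 = -196*0 - 1*141898 = 0 - 141898 = -141898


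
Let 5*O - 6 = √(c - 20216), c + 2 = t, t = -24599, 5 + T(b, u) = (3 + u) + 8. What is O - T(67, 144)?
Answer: -744/5 + I*√44817/5 ≈ -148.8 + 42.34*I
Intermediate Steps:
T(b, u) = 6 + u (T(b, u) = -5 + ((3 + u) + 8) = -5 + (11 + u) = 6 + u)
c = -24601 (c = -2 - 24599 = -24601)
O = 6/5 + I*√44817/5 (O = 6/5 + √(-24601 - 20216)/5 = 6/5 + √(-44817)/5 = 6/5 + (I*√44817)/5 = 6/5 + I*√44817/5 ≈ 1.2 + 42.34*I)
O - T(67, 144) = (6/5 + I*√44817/5) - (6 + 144) = (6/5 + I*√44817/5) - 1*150 = (6/5 + I*√44817/5) - 150 = -744/5 + I*√44817/5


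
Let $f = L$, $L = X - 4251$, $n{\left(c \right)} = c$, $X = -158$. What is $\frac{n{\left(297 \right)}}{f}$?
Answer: $- \frac{297}{4409} \approx -0.067362$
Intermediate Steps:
$L = -4409$ ($L = -158 - 4251 = -4409$)
$f = -4409$
$\frac{n{\left(297 \right)}}{f} = \frac{297}{-4409} = 297 \left(- \frac{1}{4409}\right) = - \frac{297}{4409}$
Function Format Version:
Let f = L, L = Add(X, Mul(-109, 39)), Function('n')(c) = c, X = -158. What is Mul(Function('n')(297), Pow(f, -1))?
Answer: Rational(-297, 4409) ≈ -0.067362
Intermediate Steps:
L = -4409 (L = Add(-158, Mul(-109, 39)) = Add(-158, -4251) = -4409)
f = -4409
Mul(Function('n')(297), Pow(f, -1)) = Mul(297, Pow(-4409, -1)) = Mul(297, Rational(-1, 4409)) = Rational(-297, 4409)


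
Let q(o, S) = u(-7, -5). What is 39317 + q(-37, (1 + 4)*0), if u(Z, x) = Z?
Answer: 39310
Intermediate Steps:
q(o, S) = -7
39317 + q(-37, (1 + 4)*0) = 39317 - 7 = 39310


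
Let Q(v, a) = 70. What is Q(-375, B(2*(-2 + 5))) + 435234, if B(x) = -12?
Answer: 435304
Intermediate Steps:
Q(-375, B(2*(-2 + 5))) + 435234 = 70 + 435234 = 435304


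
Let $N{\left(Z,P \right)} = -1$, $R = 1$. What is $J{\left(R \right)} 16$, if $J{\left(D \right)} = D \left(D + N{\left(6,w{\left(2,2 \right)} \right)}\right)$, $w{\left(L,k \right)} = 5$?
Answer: $0$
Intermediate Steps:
$J{\left(D \right)} = D \left(-1 + D\right)$ ($J{\left(D \right)} = D \left(D - 1\right) = D \left(-1 + D\right)$)
$J{\left(R \right)} 16 = 1 \left(-1 + 1\right) 16 = 1 \cdot 0 \cdot 16 = 0 \cdot 16 = 0$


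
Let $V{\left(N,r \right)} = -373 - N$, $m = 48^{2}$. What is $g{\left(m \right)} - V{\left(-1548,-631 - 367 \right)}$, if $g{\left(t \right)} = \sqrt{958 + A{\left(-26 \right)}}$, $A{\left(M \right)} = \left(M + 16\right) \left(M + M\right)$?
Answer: $-1175 + \sqrt{1478} \approx -1136.6$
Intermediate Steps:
$m = 2304$
$A{\left(M \right)} = 2 M \left(16 + M\right)$ ($A{\left(M \right)} = \left(16 + M\right) 2 M = 2 M \left(16 + M\right)$)
$g{\left(t \right)} = \sqrt{1478}$ ($g{\left(t \right)} = \sqrt{958 + 2 \left(-26\right) \left(16 - 26\right)} = \sqrt{958 + 2 \left(-26\right) \left(-10\right)} = \sqrt{958 + 520} = \sqrt{1478}$)
$g{\left(m \right)} - V{\left(-1548,-631 - 367 \right)} = \sqrt{1478} - \left(-373 - -1548\right) = \sqrt{1478} - \left(-373 + 1548\right) = \sqrt{1478} - 1175 = -1175 + \sqrt{1478}$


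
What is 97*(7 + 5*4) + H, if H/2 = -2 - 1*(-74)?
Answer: 2763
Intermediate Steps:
H = 144 (H = 2*(-2 - 1*(-74)) = 2*(-2 + 74) = 2*72 = 144)
97*(7 + 5*4) + H = 97*(7 + 5*4) + 144 = 97*(7 + 20) + 144 = 97*27 + 144 = 2619 + 144 = 2763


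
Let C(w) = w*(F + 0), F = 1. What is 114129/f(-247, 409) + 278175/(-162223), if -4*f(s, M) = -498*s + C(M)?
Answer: -108388362693/20020751545 ≈ -5.4138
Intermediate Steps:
C(w) = w (C(w) = w*(1 + 0) = w*1 = w)
f(s, M) = -M/4 + 249*s/2 (f(s, M) = -(-498*s + M)/4 = -(M - 498*s)/4 = -M/4 + 249*s/2)
114129/f(-247, 409) + 278175/(-162223) = 114129/(-¼*409 + (249/2)*(-247)) + 278175/(-162223) = 114129/(-409/4 - 61503/2) + 278175*(-1/162223) = 114129/(-123415/4) - 278175/162223 = 114129*(-4/123415) - 278175/162223 = -456516/123415 - 278175/162223 = -108388362693/20020751545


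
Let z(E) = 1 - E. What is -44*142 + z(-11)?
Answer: -6236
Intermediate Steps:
-44*142 + z(-11) = -44*142 + (1 - 1*(-11)) = -6248 + (1 + 11) = -6248 + 12 = -6236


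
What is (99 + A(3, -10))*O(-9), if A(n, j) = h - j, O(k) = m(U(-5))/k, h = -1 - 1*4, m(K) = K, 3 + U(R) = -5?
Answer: 832/9 ≈ 92.444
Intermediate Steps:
U(R) = -8 (U(R) = -3 - 5 = -8)
h = -5 (h = -1 - 4 = -5)
O(k) = -8/k
A(n, j) = -5 - j
(99 + A(3, -10))*O(-9) = (99 + (-5 - 1*(-10)))*(-8/(-9)) = (99 + (-5 + 10))*(-8*(-1/9)) = (99 + 5)*(8/9) = 104*(8/9) = 832/9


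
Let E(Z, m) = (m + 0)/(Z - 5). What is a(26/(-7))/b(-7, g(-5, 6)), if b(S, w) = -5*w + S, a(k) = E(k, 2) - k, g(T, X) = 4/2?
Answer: -1488/7259 ≈ -0.20499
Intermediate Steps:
g(T, X) = 2 (g(T, X) = 4*(½) = 2)
E(Z, m) = m/(-5 + Z)
a(k) = -k + 2/(-5 + k) (a(k) = 2/(-5 + k) - k = -k + 2/(-5 + k))
b(S, w) = S - 5*w
a(26/(-7))/b(-7, g(-5, 6)) = ((2 - 26/(-7)*(-5 + 26/(-7)))/(-5 + 26/(-7)))/(-7 - 5*2) = ((2 - 26*(-⅐)*(-5 + 26*(-⅐)))/(-5 + 26*(-⅐)))/(-7 - 10) = ((2 - 1*(-26/7)*(-5 - 26/7))/(-5 - 26/7))/(-17) = ((2 - 1*(-26/7)*(-61/7))/(-61/7))*(-1/17) = -7*(2 - 1586/49)/61*(-1/17) = -7/61*(-1488/49)*(-1/17) = (1488/427)*(-1/17) = -1488/7259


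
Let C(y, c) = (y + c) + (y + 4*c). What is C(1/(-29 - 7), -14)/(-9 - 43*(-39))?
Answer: -1261/30024 ≈ -0.042000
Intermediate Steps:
C(y, c) = 2*y + 5*c (C(y, c) = (c + y) + (y + 4*c) = 2*y + 5*c)
C(1/(-29 - 7), -14)/(-9 - 43*(-39)) = (2/(-29 - 7) + 5*(-14))/(-9 - 43*(-39)) = (2/(-36) - 70)/(-9 + 1677) = (2*(-1/36) - 70)/1668 = (-1/18 - 70)*(1/1668) = -1261/18*1/1668 = -1261/30024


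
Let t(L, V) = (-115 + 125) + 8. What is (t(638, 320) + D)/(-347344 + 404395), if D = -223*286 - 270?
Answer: -64030/57051 ≈ -1.1223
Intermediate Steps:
t(L, V) = 18 (t(L, V) = 10 + 8 = 18)
D = -64048 (D = -63778 - 270 = -64048)
(t(638, 320) + D)/(-347344 + 404395) = (18 - 64048)/(-347344 + 404395) = -64030/57051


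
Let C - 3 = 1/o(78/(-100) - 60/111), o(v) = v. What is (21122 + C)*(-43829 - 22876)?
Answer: -3442413250125/2443 ≈ -1.4091e+9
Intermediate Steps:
C = 5479/2443 (C = 3 + 1/(78/(-100) - 60/111) = 3 + 1/(78*(-1/100) - 60*1/111) = 3 + 1/(-39/50 - 20/37) = 3 + 1/(-2443/1850) = 3 - 1850/2443 = 5479/2443 ≈ 2.2427)
(21122 + C)*(-43829 - 22876) = (21122 + 5479/2443)*(-43829 - 22876) = (51606525/2443)*(-66705) = -3442413250125/2443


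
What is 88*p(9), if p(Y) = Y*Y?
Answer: 7128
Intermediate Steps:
p(Y) = Y²
88*p(9) = 88*9² = 88*81 = 7128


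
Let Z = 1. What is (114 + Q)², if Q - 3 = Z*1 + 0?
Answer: 13924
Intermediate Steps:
Q = 4 (Q = 3 + (1*1 + 0) = 3 + (1 + 0) = 3 + 1 = 4)
(114 + Q)² = (114 + 4)² = 118² = 13924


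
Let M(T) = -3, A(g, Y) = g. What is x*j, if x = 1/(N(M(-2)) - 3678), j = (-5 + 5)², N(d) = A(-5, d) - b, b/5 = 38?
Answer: 0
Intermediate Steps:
b = 190 (b = 5*38 = 190)
N(d) = -195 (N(d) = -5 - 1*190 = -5 - 190 = -195)
j = 0 (j = 0² = 0)
x = -1/3873 (x = 1/(-195 - 3678) = 1/(-3873) = -1/3873 ≈ -0.00025820)
x*j = -1/3873*0 = 0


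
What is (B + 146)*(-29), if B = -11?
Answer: -3915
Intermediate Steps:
(B + 146)*(-29) = (-11 + 146)*(-29) = 135*(-29) = -3915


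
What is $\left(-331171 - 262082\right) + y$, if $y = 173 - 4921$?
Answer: $-598001$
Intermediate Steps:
$y = -4748$ ($y = 173 - 4921 = -4748$)
$\left(-331171 - 262082\right) + y = \left(-331171 - 262082\right) - 4748 = -593253 - 4748 = -598001$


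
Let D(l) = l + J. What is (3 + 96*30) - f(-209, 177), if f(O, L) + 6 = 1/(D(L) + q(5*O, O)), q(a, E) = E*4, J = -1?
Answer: 1906741/660 ≈ 2889.0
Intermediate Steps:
D(l) = -1 + l (D(l) = l - 1 = -1 + l)
q(a, E) = 4*E
f(O, L) = -6 + 1/(-1 + L + 4*O) (f(O, L) = -6 + 1/((-1 + L) + 4*O) = -6 + 1/(-1 + L + 4*O))
(3 + 96*30) - f(-209, 177) = (3 + 96*30) - (7 - 24*(-209) - 6*177)/(-1 + 177 + 4*(-209)) = (3 + 2880) - (7 + 5016 - 1062)/(-1 + 177 - 836) = 2883 - 3961/(-660) = 2883 - (-1)*3961/660 = 2883 - 1*(-3961/660) = 2883 + 3961/660 = 1906741/660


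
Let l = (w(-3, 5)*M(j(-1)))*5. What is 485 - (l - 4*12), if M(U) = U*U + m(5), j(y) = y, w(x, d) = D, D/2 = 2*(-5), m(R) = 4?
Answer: 1033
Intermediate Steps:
D = -20 (D = 2*(2*(-5)) = 2*(-10) = -20)
w(x, d) = -20
M(U) = 4 + U**2 (M(U) = U*U + 4 = U**2 + 4 = 4 + U**2)
l = -500 (l = -20*(4 + (-1)**2)*5 = -20*(4 + 1)*5 = -20*5*5 = -100*5 = -500)
485 - (l - 4*12) = 485 - (-500 - 4*12) = 485 - (-500 - 48) = 485 - 1*(-548) = 485 + 548 = 1033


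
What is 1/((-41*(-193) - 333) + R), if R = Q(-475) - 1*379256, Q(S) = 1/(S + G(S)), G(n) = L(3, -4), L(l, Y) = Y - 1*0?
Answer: -479/178032805 ≈ -2.6905e-6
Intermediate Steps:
L(l, Y) = Y (L(l, Y) = Y + 0 = Y)
G(n) = -4
Q(S) = 1/(-4 + S) (Q(S) = 1/(S - 4) = 1/(-4 + S))
R = -181663625/479 (R = 1/(-4 - 475) - 1*379256 = 1/(-479) - 379256 = -1/479 - 379256 = -181663625/479 ≈ -3.7926e+5)
1/((-41*(-193) - 333) + R) = 1/((-41*(-193) - 333) - 181663625/479) = 1/((7913 - 333) - 181663625/479) = 1/(7580 - 181663625/479) = 1/(-178032805/479) = -479/178032805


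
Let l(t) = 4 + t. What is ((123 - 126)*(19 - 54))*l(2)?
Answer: 630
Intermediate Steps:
((123 - 126)*(19 - 54))*l(2) = ((123 - 126)*(19 - 54))*(4 + 2) = -3*(-35)*6 = 105*6 = 630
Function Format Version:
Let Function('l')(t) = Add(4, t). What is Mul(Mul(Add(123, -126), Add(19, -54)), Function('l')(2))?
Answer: 630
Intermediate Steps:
Mul(Mul(Add(123, -126), Add(19, -54)), Function('l')(2)) = Mul(Mul(Add(123, -126), Add(19, -54)), Add(4, 2)) = Mul(Mul(-3, -35), 6) = Mul(105, 6) = 630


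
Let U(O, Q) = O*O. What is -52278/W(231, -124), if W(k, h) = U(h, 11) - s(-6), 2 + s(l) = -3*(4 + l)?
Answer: -8713/2562 ≈ -3.4009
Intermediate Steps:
U(O, Q) = O**2
s(l) = -14 - 3*l (s(l) = -2 - 3*(4 + l) = -2 + (-12 - 3*l) = -14 - 3*l)
W(k, h) = -4 + h**2 (W(k, h) = h**2 - (-14 - 3*(-6)) = h**2 - (-14 + 18) = h**2 - 1*4 = h**2 - 4 = -4 + h**2)
-52278/W(231, -124) = -52278/(-4 + (-124)**2) = -52278/(-4 + 15376) = -52278/15372 = -52278*1/15372 = -8713/2562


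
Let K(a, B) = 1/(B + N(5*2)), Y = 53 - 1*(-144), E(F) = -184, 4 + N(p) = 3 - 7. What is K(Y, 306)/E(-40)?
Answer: -1/54832 ≈ -1.8238e-5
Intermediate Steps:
N(p) = -8 (N(p) = -4 + (3 - 7) = -4 - 4 = -8)
Y = 197 (Y = 53 + 144 = 197)
K(a, B) = 1/(-8 + B) (K(a, B) = 1/(B - 8) = 1/(-8 + B))
K(Y, 306)/E(-40) = 1/((-8 + 306)*(-184)) = -1/184/298 = (1/298)*(-1/184) = -1/54832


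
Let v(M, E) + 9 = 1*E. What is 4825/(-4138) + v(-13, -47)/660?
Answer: -854057/682770 ≈ -1.2509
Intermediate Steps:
v(M, E) = -9 + E (v(M, E) = -9 + 1*E = -9 + E)
4825/(-4138) + v(-13, -47)/660 = 4825/(-4138) + (-9 - 47)/660 = 4825*(-1/4138) - 56*1/660 = -4825/4138 - 14/165 = -854057/682770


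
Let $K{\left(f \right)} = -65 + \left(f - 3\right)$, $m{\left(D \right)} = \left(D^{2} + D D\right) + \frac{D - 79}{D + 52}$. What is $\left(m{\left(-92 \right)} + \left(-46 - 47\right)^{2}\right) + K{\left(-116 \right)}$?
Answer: $\frac{1015891}{40} \approx 25397.0$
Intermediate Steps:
$m{\left(D \right)} = 2 D^{2} + \frac{-79 + D}{52 + D}$ ($m{\left(D \right)} = \left(D^{2} + D^{2}\right) + \frac{-79 + D}{52 + D} = 2 D^{2} + \frac{-79 + D}{52 + D}$)
$K{\left(f \right)} = -68 + f$ ($K{\left(f \right)} = -65 + \left(-3 + f\right) = -68 + f$)
$\left(m{\left(-92 \right)} + \left(-46 - 47\right)^{2}\right) + K{\left(-116 \right)} = \left(\frac{-79 - 92 + 2 \left(-92\right)^{3} + 104 \left(-92\right)^{2}}{52 - 92} + \left(-46 - 47\right)^{2}\right) - 184 = \left(\frac{-79 - 92 + 2 \left(-778688\right) + 104 \cdot 8464}{-40} + \left(-93\right)^{2}\right) - 184 = \left(- \frac{-79 - 92 - 1557376 + 880256}{40} + 8649\right) - 184 = \left(\left(- \frac{1}{40}\right) \left(-677291\right) + 8649\right) - 184 = \left(\frac{677291}{40} + 8649\right) - 184 = \frac{1023251}{40} - 184 = \frac{1015891}{40}$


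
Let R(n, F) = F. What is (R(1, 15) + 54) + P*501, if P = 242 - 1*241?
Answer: 570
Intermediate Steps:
P = 1 (P = 242 - 241 = 1)
(R(1, 15) + 54) + P*501 = (15 + 54) + 1*501 = 69 + 501 = 570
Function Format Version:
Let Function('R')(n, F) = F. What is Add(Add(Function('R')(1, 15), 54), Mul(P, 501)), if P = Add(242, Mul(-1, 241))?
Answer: 570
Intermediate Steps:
P = 1 (P = Add(242, -241) = 1)
Add(Add(Function('R')(1, 15), 54), Mul(P, 501)) = Add(Add(15, 54), Mul(1, 501)) = Add(69, 501) = 570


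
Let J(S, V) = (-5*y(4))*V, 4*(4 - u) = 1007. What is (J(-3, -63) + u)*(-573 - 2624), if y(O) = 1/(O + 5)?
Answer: 2720647/4 ≈ 6.8016e+5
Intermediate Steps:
u = -991/4 (u = 4 - 1/4*1007 = 4 - 1007/4 = -991/4 ≈ -247.75)
y(O) = 1/(5 + O)
J(S, V) = -5*V/9 (J(S, V) = (-5/(5 + 4))*V = (-5/9)*V = (-5*1/9)*V = -5*V/9)
(J(-3, -63) + u)*(-573 - 2624) = (-5/9*(-63) - 991/4)*(-573 - 2624) = (35 - 991/4)*(-3197) = -851/4*(-3197) = 2720647/4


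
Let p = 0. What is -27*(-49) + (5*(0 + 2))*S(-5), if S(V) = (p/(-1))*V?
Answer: 1323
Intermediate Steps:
S(V) = 0 (S(V) = (0/(-1))*V = (0*(-1))*V = 0*V = 0)
-27*(-49) + (5*(0 + 2))*S(-5) = -27*(-49) + (5*(0 + 2))*0 = 1323 + (5*2)*0 = 1323 + 10*0 = 1323 + 0 = 1323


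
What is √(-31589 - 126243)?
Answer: 2*I*√39458 ≈ 397.28*I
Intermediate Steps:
√(-31589 - 126243) = √(-157832) = 2*I*√39458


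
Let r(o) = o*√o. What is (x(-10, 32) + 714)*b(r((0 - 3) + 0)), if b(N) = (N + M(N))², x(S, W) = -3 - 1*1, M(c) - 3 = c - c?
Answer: 6390*(1 - I*√3)² ≈ -12780.0 - 22136.0*I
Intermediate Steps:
M(c) = 3 (M(c) = 3 + (c - c) = 3 + 0 = 3)
x(S, W) = -4 (x(S, W) = -3 - 1 = -4)
r(o) = o^(3/2)
b(N) = (3 + N)² (b(N) = (N + 3)² = (3 + N)²)
(x(-10, 32) + 714)*b(r((0 - 3) + 0)) = (-4 + 714)*(3 + ((0 - 3) + 0)^(3/2))² = 710*(3 + (-3 + 0)^(3/2))² = 710*(3 + (-3)^(3/2))² = 710*(3 - 3*I*√3)²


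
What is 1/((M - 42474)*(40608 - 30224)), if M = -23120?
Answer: -1/681128096 ≈ -1.4682e-9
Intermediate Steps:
1/((M - 42474)*(40608 - 30224)) = 1/((-23120 - 42474)*(40608 - 30224)) = 1/(-65594*10384) = 1/(-681128096) = -1/681128096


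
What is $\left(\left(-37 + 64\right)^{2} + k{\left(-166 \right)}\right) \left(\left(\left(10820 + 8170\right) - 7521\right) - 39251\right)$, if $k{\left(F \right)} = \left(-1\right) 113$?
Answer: $-17113712$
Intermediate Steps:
$k{\left(F \right)} = -113$
$\left(\left(-37 + 64\right)^{2} + k{\left(-166 \right)}\right) \left(\left(\left(10820 + 8170\right) - 7521\right) - 39251\right) = \left(\left(-37 + 64\right)^{2} - 113\right) \left(\left(\left(10820 + 8170\right) - 7521\right) - 39251\right) = \left(27^{2} - 113\right) \left(\left(18990 - 7521\right) - 39251\right) = \left(729 - 113\right) \left(11469 - 39251\right) = 616 \left(-27782\right) = -17113712$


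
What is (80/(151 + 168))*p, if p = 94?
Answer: 7520/319 ≈ 23.574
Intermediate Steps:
(80/(151 + 168))*p = (80/(151 + 168))*94 = (80/319)*94 = 7520/319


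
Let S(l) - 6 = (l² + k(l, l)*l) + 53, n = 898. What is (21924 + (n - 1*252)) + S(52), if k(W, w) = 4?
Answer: 25541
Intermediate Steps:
S(l) = 59 + l² + 4*l (S(l) = 6 + ((l² + 4*l) + 53) = 6 + (53 + l² + 4*l) = 59 + l² + 4*l)
(21924 + (n - 1*252)) + S(52) = (21924 + (898 - 1*252)) + (59 + 52² + 4*52) = (21924 + (898 - 252)) + (59 + 2704 + 208) = (21924 + 646) + 2971 = 22570 + 2971 = 25541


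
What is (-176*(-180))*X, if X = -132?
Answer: -4181760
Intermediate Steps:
(-176*(-180))*X = -176*(-180)*(-132) = 31680*(-132) = -4181760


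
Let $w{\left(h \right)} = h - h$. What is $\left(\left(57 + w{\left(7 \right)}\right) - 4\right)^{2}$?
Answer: $2809$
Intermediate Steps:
$w{\left(h \right)} = 0$
$\left(\left(57 + w{\left(7 \right)}\right) - 4\right)^{2} = \left(\left(57 + 0\right) - 4\right)^{2} = \left(57 - 4\right)^{2} = 53^{2} = 2809$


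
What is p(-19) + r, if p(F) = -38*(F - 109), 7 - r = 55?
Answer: 4816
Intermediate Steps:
r = -48 (r = 7 - 1*55 = 7 - 55 = -48)
p(F) = 4142 - 38*F (p(F) = -38*(-109 + F) = 4142 - 38*F)
p(-19) + r = (4142 - 38*(-19)) - 48 = (4142 + 722) - 48 = 4864 - 48 = 4816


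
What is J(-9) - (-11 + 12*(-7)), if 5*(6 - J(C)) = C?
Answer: 514/5 ≈ 102.80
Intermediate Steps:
J(C) = 6 - C/5
J(-9) - (-11 + 12*(-7)) = (6 - 1/5*(-9)) - (-11 + 12*(-7)) = (6 + 9/5) - (-11 - 84) = 39/5 - 1*(-95) = 39/5 + 95 = 514/5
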